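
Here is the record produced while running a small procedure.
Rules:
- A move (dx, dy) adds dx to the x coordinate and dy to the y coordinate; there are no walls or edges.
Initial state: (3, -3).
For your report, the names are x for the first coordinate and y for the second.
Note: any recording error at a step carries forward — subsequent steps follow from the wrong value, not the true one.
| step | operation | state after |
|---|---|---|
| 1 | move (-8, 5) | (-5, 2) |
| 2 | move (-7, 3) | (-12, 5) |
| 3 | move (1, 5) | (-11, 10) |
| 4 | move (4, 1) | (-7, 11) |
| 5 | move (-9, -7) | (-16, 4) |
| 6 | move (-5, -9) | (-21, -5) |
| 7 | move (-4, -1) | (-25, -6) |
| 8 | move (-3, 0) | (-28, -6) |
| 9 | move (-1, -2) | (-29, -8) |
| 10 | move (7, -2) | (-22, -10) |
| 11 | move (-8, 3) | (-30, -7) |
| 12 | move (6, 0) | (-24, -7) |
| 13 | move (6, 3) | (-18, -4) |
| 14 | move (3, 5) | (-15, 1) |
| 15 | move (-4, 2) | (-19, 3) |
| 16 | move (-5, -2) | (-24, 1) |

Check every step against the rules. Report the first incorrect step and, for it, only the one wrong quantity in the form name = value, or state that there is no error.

step 1: x = 3 + (-8) = -5, y = -3 + (5) = 2 -> agrees with the record
step 2: x = -5 + (-7) = -12, y = 2 + (3) = 5 -> same as recorded
step 3: x = -12 + (1) = -11, y = 5 + (5) = 10 -> same as recorded
step 4: x = -11 + (4) = -7, y = 10 + (1) = 11 -> no discrepancy
step 5: x = -7 + (-9) = -16, y = 11 + (-7) = 4 -> checks out
step 6: x = -16 + (-5) = -21, y = 4 + (-9) = -5 -> exactly as logged
step 7: x = -21 + (-4) = -25, y = -5 + (-1) = -6 -> in agreement
step 8: x = -25 + (-3) = -28, y = -6 + (0) = -6 -> same as recorded
step 9: x = -28 + (-1) = -29, y = -6 + (-2) = -8 -> verified
step 10: x = -29 + (7) = -22, y = -8 + (-2) = -10 -> no discrepancy
step 11: x = -22 + (-8) = -30, y = -10 + (3) = -7 -> same as recorded
step 12: x = -30 + (6) = -24, y = -7 + (0) = -7 -> agrees with the record
step 13: x = -24 + (6) = -18, y = -7 + (3) = -4 -> verified
step 14: x = -18 + (3) = -15, y = -4 + (5) = 1 -> consistent with the record
step 15: x = -15 + (-4) = -19, y = 1 + (2) = 3 -> exactly as logged
step 16: x = -19 + (-5) = -24, y = 3 + (-2) = 1 -> verified
Nothing is out of place; the run is error-free.

no error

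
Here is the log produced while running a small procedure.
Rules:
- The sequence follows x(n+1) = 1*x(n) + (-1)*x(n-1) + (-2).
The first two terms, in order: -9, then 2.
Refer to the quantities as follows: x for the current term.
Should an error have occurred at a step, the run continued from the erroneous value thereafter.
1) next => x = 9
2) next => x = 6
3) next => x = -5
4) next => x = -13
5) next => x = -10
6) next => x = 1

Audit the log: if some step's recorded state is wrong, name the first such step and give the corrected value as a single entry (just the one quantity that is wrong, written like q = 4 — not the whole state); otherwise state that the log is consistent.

Step 1: x = 1*(2) + (-1)*(-9) + (-2) = 9 — agrees with the log.
Step 2: x = 1*(9) + (-1)*(2) + (-2) = 5 — not what was recorded.
First incorrect step: 2; the correct value is x = 5.

step 2, x = 5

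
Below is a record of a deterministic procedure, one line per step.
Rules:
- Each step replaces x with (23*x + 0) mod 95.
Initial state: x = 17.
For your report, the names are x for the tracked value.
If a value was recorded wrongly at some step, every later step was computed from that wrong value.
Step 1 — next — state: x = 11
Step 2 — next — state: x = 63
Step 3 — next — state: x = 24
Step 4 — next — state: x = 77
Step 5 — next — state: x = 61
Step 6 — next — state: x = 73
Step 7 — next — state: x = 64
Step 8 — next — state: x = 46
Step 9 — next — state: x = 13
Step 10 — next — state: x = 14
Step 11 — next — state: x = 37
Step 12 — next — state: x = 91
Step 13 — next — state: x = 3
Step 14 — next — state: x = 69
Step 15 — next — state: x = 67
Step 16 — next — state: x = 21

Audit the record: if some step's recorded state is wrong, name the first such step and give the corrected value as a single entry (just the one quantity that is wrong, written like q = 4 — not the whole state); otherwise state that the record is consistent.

Step 1: x = (23*17 + 0) mod 95 = 11 — confirmed correct.
Step 2: x = (23*11 + 0) mod 95 = 63 — no discrepancy.
Step 3: x = (23*63 + 0) mod 95 = 24 — matches.
Step 4: x = (23*24 + 0) mod 95 = 77 — same as recorded.
Step 5: x = (23*77 + 0) mod 95 = 61 — confirmed correct.
Step 6: x = (23*61 + 0) mod 95 = 73 — matches.
Step 7: x = (23*73 + 0) mod 95 = 64 — no discrepancy.
Step 8: x = (23*64 + 0) mod 95 = 47 — first mismatch against the record.
So the first discrepancy is step 8, where the right value is x = 47.

step 8, x = 47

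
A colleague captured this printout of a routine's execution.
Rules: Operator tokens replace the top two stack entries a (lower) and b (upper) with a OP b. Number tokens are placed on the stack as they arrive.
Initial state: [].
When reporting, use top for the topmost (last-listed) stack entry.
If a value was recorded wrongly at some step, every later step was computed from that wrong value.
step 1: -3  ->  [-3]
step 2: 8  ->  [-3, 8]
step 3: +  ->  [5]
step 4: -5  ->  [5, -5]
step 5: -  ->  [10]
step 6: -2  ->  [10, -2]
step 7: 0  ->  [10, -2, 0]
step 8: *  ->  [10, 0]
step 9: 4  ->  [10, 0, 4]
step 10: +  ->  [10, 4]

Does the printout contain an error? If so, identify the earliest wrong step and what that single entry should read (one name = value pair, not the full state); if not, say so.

no error

Recomputing the run from the initial state:
step 1: [-3]
step 2: [-3, 8]
step 3: [5]
step 4: [5, -5]
step 5: [10]
step 6: [10, -2]
step 7: [10, -2, 0]
step 8: [10, 0]
step 9: [10, 0, 4]
step 10: [10, 4]
This matches the printout at every step.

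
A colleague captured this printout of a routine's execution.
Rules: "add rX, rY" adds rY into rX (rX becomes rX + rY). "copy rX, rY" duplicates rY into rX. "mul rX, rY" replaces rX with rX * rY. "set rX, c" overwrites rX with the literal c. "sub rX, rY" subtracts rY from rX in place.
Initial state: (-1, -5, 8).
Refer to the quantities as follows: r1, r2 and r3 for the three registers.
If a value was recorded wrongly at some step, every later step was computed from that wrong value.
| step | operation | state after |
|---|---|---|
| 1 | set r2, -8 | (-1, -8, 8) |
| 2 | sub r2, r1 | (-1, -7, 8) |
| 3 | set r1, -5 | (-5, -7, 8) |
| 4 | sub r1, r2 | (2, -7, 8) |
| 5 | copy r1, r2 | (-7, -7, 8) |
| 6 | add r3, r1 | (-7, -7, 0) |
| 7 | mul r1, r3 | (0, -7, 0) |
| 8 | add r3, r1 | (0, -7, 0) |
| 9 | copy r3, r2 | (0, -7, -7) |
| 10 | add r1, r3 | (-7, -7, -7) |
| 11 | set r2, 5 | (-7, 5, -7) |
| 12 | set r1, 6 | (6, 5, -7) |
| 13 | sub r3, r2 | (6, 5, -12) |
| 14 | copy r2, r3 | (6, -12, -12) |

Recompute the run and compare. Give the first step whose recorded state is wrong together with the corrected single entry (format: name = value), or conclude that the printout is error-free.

step 6, r3 = 1

Step 1: r2 = -8 — exactly as logged.
Step 2: r2 = -8 - -1 = -7 — exactly as logged.
Step 3: r1 = -5 — same as recorded.
Step 4: r1 = -5 - -7 = 2 — checks out.
Step 5: r1 = -7 — no discrepancy.
Step 6: r3 = 8 + -7 = 1 — first mismatch against the printout.
Conclusion: step 6 carries the first error; the entry should be r3 = 1.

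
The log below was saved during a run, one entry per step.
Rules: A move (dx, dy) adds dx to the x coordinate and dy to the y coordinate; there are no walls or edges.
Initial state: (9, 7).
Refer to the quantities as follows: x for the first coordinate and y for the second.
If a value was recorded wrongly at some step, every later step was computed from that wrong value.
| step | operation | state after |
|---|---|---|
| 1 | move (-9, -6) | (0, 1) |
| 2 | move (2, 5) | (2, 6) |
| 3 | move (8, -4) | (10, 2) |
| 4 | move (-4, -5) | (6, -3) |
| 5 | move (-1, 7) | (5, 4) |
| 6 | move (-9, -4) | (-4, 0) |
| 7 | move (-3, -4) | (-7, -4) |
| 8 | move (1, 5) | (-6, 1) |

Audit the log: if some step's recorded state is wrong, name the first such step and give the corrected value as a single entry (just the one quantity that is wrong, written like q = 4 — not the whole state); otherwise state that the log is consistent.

Step 1: x = 9 + (-9) = 0, y = 7 + (-6) = 1 — matches.
Step 2: x = 0 + (2) = 2, y = 1 + (5) = 6 — exactly as logged.
Step 3: x = 2 + (8) = 10, y = 6 + (-4) = 2 — exactly as logged.
Step 4: x = 10 + (-4) = 6, y = 2 + (-5) = -3 — verified.
Step 5: x = 6 + (-1) = 5, y = -3 + (7) = 4 — matches.
Step 6: x = 5 + (-9) = -4, y = 4 + (-4) = 0 — in agreement.
Step 7: x = -4 + (-3) = -7, y = 0 + (-4) = -4 — in agreement.
Step 8: x = -7 + (1) = -6, y = -4 + (5) = 1 — consistent with the log.
All entries verified; no error found.

no error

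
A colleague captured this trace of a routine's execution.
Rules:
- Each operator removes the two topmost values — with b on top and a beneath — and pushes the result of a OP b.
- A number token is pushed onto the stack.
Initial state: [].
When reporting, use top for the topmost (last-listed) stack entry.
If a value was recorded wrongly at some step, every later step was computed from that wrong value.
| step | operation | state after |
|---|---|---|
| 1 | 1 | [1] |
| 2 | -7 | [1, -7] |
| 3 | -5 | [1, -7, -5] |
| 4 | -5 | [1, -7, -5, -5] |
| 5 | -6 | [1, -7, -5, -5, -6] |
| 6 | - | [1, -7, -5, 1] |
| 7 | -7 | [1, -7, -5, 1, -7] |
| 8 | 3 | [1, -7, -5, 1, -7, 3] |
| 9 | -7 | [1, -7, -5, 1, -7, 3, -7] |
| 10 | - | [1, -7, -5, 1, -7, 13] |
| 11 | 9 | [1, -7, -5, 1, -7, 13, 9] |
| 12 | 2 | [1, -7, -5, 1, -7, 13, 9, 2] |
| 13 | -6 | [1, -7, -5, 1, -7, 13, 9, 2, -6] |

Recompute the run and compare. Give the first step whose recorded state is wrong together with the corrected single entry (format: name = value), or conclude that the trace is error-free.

Step 1: push 1: top = 1 — confirmed correct.
Step 2: push -7: top = -7 — in agreement.
Step 3: push -5: top = -5 — checks out.
Step 4: push -5: top = -5 — exactly as logged.
Step 5: push -6: top = -6 — exactly as logged.
Step 6: -5 - -6 = 1 — in agreement.
Step 7: push -7: top = -7 — verified.
Step 8: push 3: top = 3 — no discrepancy.
Step 9: push -7: top = -7 — confirmed correct.
Step 10: 3 - -7 = 10 — this is not what the trace shows.
So the first discrepancy is step 10, where the right value is top = 10.

step 10, top = 10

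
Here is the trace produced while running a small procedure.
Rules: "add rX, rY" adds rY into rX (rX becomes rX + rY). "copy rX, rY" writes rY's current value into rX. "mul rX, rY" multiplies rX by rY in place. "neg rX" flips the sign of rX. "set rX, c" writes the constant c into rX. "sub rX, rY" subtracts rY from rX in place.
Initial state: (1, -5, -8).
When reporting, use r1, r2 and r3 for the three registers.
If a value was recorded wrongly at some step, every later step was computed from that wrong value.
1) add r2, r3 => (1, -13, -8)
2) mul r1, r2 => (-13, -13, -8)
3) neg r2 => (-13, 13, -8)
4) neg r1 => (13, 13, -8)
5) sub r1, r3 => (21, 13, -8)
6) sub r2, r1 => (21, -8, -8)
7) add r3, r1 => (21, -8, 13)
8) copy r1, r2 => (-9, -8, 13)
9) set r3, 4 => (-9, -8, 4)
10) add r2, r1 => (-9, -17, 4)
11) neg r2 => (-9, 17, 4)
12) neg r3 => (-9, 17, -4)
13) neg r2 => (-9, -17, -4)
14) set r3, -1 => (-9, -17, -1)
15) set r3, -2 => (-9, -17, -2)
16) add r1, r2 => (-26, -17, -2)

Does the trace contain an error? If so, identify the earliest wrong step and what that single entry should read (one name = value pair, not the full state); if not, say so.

step 8, r1 = -8

Recomputing the run from the initial state:
step 1: r1 = 1, r2 = -13, r3 = -8
step 2: r1 = -13, r2 = -13, r3 = -8
step 3: r1 = -13, r2 = 13, r3 = -8
step 4: r1 = 13, r2 = 13, r3 = -8
step 5: r1 = 21, r2 = 13, r3 = -8
step 6: r1 = 21, r2 = -8, r3 = -8
step 7: r1 = 21, r2 = -8, r3 = 13
step 8: r1 = -8, r2 = -8, r3 = 13
step 9: r1 = -8, r2 = -8, r3 = 4
step 10: r1 = -8, r2 = -16, r3 = 4
step 11: r1 = -8, r2 = 16, r3 = 4
step 12: r1 = -8, r2 = 16, r3 = -4
step 13: r1 = -8, r2 = -16, r3 = -4
step 14: r1 = -8, r2 = -16, r3 = -1
step 15: r1 = -8, r2 = -16, r3 = -2
step 16: r1 = -24, r2 = -16, r3 = -2
The first disagreement with the trace is at step 8, where the value should be r1 = -8.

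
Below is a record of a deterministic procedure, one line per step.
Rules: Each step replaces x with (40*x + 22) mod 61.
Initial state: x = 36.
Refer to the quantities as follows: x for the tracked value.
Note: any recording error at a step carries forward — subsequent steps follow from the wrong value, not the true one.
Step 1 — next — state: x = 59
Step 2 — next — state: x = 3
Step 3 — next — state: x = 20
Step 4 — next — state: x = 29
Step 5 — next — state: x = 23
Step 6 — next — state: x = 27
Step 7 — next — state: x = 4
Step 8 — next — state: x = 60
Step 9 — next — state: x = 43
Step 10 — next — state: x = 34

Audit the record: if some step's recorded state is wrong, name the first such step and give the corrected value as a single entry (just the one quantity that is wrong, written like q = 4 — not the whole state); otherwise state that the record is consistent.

step 1: x = (40*36 + 22) mod 61 = 59 -> consistent with the record
step 2: x = (40*59 + 22) mod 61 = 3 -> exactly as logged
step 3: x = (40*3 + 22) mod 61 = 20 -> consistent with the record
step 4: x = (40*20 + 22) mod 61 = 29 -> consistent with the record
step 5: x = (40*29 + 22) mod 61 = 23 -> verified
step 6: x = (40*23 + 22) mod 61 = 27 -> checks out
step 7: x = (40*27 + 22) mod 61 = 4 -> confirmed correct
step 8: x = (40*4 + 22) mod 61 = 60 -> checks out
step 9: x = (40*60 + 22) mod 61 = 43 -> in agreement
step 10: x = (40*43 + 22) mod 61 = 34 -> exactly as logged
The recomputation confirms every line.

no error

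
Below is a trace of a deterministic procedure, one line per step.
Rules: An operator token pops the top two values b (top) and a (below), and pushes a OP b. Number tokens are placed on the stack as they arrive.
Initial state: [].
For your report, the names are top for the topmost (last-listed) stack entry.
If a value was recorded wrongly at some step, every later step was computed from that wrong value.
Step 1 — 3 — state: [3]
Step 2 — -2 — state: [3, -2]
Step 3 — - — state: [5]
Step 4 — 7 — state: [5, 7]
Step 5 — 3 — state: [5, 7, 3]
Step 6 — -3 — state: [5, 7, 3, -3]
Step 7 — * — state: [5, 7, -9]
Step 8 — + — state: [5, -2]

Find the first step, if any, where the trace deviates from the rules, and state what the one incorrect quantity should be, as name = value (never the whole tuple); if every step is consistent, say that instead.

no error

Step 1: push 3: top = 3 — consistent with the trace.
Step 2: push -2: top = -2 — verified.
Step 3: 3 - -2 = 5 — confirmed correct.
Step 4: push 7: top = 7 — no discrepancy.
Step 5: push 3: top = 3 — exactly as logged.
Step 6: push -3: top = -3 — exactly as logged.
Step 7: 3 * -3 = -9 — same as recorded.
Step 8: 7 + -9 = -2 — in agreement.
Nothing is out of place; the run is error-free.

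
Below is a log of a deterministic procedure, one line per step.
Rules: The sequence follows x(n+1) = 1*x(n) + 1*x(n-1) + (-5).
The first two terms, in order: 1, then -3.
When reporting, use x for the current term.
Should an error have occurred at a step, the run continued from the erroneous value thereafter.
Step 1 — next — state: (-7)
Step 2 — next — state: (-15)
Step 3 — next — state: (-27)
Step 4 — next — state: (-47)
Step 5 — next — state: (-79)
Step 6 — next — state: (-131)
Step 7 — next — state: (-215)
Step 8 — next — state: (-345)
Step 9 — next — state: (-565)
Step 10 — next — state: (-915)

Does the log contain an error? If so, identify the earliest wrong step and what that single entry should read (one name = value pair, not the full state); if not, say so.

step 8, x = -351

Recomputing the run from the initial state:
step 1: x = -7
step 2: x = -15
step 3: x = -27
step 4: x = -47
step 5: x = -79
step 6: x = -131
step 7: x = -215
step 8: x = -351
step 9: x = -571
step 10: x = -927
The first disagreement with the log is at step 8, where the value should be x = -351.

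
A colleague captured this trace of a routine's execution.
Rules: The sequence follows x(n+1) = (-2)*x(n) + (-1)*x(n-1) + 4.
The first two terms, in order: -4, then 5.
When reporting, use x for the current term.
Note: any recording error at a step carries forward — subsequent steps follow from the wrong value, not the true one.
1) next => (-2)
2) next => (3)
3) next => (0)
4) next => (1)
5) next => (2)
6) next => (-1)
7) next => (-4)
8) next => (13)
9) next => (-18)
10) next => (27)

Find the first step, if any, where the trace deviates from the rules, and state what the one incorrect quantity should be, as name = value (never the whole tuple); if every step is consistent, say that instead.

Step 1: x = -2*(5) + (-1)*(-4) + (4) = -2 — confirmed correct.
Step 2: x = -2*(-2) + (-1)*(5) + (4) = 3 — agrees with the trace.
Step 3: x = -2*(3) + (-1)*(-2) + (4) = 0 — same as recorded.
Step 4: x = -2*(0) + (-1)*(3) + (4) = 1 — exactly as logged.
Step 5: x = -2*(1) + (-1)*(0) + (4) = 2 — in agreement.
Step 6: x = -2*(2) + (-1)*(1) + (4) = -1 — in agreement.
Step 7: x = -2*(-1) + (-1)*(2) + (4) = 4 — a discrepancy with the trace.
First incorrect step: 7; the correct value is x = 4.

step 7, x = 4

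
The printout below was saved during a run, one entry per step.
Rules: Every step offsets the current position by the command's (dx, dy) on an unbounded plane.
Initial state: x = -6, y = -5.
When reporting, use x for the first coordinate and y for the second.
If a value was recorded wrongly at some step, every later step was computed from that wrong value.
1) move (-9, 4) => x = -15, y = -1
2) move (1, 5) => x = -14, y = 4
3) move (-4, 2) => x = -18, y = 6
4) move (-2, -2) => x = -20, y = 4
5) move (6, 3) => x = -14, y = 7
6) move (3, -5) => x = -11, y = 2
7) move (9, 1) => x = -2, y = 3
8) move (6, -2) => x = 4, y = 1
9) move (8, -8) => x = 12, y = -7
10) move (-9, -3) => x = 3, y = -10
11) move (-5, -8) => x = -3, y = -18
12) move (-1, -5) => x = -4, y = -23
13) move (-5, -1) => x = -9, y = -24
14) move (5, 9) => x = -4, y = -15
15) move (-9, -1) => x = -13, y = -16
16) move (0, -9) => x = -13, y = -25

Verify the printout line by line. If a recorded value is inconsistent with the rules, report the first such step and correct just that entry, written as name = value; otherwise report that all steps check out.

step 11, x = -2

Step 1: x = -6 + (-9) = -15, y = -5 + (4) = -1 — consistent with the printout.
Step 2: x = -15 + (1) = -14, y = -1 + (5) = 4 — consistent with the printout.
Step 3: x = -14 + (-4) = -18, y = 4 + (2) = 6 — no discrepancy.
Step 4: x = -18 + (-2) = -20, y = 6 + (-2) = 4 — matches.
Step 5: x = -20 + (6) = -14, y = 4 + (3) = 7 — verified.
Step 6: x = -14 + (3) = -11, y = 7 + (-5) = 2 — no discrepancy.
Step 7: x = -11 + (9) = -2, y = 2 + (1) = 3 — verified.
Step 8: x = -2 + (6) = 4, y = 3 + (-2) = 1 — verified.
Step 9: x = 4 + (8) = 12, y = 1 + (-8) = -7 — agrees with the printout.
Step 10: x = 12 + (-9) = 3, y = -7 + (-3) = -10 — checks out.
Step 11: x = 3 + (-5) = -2, y = -10 + (-8) = -18 — the printout has a different value.
That makes step 11 the first incorrect line — x = -2 is what it should show.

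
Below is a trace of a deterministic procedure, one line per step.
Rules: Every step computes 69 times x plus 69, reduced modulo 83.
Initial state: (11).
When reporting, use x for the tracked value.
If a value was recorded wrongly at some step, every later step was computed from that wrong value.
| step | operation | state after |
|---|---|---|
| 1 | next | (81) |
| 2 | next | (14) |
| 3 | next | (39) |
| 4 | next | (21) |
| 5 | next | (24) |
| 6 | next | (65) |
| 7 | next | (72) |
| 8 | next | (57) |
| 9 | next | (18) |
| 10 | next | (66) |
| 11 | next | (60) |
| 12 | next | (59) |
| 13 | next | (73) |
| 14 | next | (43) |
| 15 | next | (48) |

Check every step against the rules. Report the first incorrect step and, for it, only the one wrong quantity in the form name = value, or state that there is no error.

Recomputing the run from the initial state:
step 1: x = 81
step 2: x = 14
step 3: x = 39
step 4: x = 21
step 5: x = 24
step 6: x = 65
step 7: x = 72
step 8: x = 57
step 9: x = 18
step 10: x = 66
step 11: x = 58
step 12: x = 4
step 13: x = 13
step 14: x = 53
step 15: x = 74
The first disagreement with the trace is at step 11, where the value should be x = 58.

step 11, x = 58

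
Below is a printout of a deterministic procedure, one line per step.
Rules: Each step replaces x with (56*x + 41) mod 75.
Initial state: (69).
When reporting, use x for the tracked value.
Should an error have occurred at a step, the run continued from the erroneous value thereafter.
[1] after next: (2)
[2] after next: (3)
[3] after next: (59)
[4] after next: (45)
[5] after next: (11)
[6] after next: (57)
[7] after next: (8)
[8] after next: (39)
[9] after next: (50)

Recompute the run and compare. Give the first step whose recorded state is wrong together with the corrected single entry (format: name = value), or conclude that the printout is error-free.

1. x = (56*69 + 41) mod 75 = 5 (the recorded entry deviates here)
So the first discrepancy is step 1, where the right value is x = 5.

step 1, x = 5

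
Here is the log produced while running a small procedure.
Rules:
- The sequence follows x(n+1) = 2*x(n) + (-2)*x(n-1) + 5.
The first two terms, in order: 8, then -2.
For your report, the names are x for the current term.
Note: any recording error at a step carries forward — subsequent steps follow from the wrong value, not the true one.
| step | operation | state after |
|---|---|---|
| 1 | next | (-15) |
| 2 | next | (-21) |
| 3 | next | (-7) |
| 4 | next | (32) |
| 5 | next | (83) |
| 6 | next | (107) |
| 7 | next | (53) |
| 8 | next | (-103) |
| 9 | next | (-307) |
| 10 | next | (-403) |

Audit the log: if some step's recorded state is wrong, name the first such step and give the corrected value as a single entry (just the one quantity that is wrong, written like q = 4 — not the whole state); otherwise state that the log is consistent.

step 4, x = 33

1. x = 2*(-2) + (-2)*(8) + (5) = -15 (matches)
2. x = 2*(-15) + (-2)*(-2) + (5) = -21 (same as recorded)
3. x = 2*(-21) + (-2)*(-15) + (5) = -7 (same as recorded)
4. x = 2*(-7) + (-2)*(-21) + (5) = 33 (the recorded entry deviates here)
So the first discrepancy is step 4, where the right value is x = 33.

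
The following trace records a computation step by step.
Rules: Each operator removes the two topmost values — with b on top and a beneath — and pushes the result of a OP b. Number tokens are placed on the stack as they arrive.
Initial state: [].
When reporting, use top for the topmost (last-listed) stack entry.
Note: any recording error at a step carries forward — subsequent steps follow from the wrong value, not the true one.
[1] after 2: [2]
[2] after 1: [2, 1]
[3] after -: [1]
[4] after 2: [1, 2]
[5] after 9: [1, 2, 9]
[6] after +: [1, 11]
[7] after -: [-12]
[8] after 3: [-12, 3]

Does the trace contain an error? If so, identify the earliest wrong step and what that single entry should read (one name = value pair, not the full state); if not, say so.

step 7, top = -10

1. push 2: top = 2 (in agreement)
2. push 1: top = 1 (matches)
3. 2 - 1 = 1 (checks out)
4. push 2: top = 2 (checks out)
5. push 9: top = 9 (no discrepancy)
6. 2 + 9 = 11 (no discrepancy)
7. 1 - 11 = -10 (the trace has a different value)
First deviation found at step 7; the corrected entry is top = -10.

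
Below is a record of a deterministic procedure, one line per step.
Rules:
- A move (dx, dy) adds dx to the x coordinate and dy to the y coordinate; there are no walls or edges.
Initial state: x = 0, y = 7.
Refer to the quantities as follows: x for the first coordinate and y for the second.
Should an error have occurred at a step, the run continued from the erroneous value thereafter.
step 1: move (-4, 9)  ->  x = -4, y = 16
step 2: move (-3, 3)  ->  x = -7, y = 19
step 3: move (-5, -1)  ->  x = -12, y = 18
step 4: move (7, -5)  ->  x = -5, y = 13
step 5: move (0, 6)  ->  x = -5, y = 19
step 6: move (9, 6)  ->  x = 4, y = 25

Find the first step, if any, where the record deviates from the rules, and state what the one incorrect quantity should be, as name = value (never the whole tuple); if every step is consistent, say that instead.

no error

1. x = 0 + (-4) = -4, y = 7 + (9) = 16 (consistent with the record)
2. x = -4 + (-3) = -7, y = 16 + (3) = 19 (no discrepancy)
3. x = -7 + (-5) = -12, y = 19 + (-1) = 18 (exactly as logged)
4. x = -12 + (7) = -5, y = 18 + (-5) = 13 (no discrepancy)
5. x = -5 + (0) = -5, y = 13 + (6) = 19 (verified)
6. x = -5 + (9) = 4, y = 19 + (6) = 25 (exactly as logged)
No step deviates from the rules.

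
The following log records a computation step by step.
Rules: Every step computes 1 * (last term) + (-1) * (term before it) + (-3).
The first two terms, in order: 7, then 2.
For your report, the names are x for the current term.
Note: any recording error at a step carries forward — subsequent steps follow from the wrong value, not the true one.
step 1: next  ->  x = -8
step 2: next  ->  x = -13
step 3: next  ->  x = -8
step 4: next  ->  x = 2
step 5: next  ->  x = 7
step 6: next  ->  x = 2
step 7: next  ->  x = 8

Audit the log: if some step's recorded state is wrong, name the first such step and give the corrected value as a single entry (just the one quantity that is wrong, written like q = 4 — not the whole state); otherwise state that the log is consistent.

Recomputing the run from the initial state:
step 1: x = -8
step 2: x = -13
step 3: x = -8
step 4: x = 2
step 5: x = 7
step 6: x = 2
step 7: x = -8
The first disagreement with the log is at step 7, where the value should be x = -8.

step 7, x = -8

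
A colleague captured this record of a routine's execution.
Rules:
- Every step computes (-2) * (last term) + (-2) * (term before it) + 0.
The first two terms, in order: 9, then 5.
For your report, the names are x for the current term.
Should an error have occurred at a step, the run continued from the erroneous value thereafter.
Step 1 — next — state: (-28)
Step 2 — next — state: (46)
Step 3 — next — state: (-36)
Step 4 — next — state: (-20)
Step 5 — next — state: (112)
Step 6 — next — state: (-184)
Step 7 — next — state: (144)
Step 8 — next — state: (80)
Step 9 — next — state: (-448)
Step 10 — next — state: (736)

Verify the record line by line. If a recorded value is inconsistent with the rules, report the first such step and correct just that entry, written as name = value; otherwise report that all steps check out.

Step 1: x = -2*(5) + (-2)*(9) + (0) = -28 — agrees with the record.
Step 2: x = -2*(-28) + (-2)*(5) + (0) = 46 — in agreement.
Step 3: x = -2*(46) + (-2)*(-28) + (0) = -36 — exactly as logged.
Step 4: x = -2*(-36) + (-2)*(46) + (0) = -20 — no discrepancy.
Step 5: x = -2*(-20) + (-2)*(-36) + (0) = 112 — no discrepancy.
Step 6: x = -2*(112) + (-2)*(-20) + (0) = -184 — in agreement.
Step 7: x = -2*(-184) + (-2)*(112) + (0) = 144 — checks out.
Step 8: x = -2*(144) + (-2)*(-184) + (0) = 80 — exactly as logged.
Step 9: x = -2*(80) + (-2)*(144) + (0) = -448 — confirmed correct.
Step 10: x = -2*(-448) + (-2)*(80) + (0) = 736 — exactly as logged.
No step deviates from the rules.

no error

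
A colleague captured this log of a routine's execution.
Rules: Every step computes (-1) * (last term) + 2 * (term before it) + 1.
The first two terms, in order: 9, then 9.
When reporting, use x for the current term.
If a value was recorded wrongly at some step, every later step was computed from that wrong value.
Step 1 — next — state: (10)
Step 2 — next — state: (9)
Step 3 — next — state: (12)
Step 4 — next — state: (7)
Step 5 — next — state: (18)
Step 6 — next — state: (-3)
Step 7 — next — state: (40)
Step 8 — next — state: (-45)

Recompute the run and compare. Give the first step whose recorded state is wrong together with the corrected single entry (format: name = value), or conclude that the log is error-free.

Recomputing the run from the initial state:
step 1: x = 10
step 2: x = 9
step 3: x = 12
step 4: x = 7
step 5: x = 18
step 6: x = -3
step 7: x = 40
step 8: x = -45
This matches the log at every step.

no error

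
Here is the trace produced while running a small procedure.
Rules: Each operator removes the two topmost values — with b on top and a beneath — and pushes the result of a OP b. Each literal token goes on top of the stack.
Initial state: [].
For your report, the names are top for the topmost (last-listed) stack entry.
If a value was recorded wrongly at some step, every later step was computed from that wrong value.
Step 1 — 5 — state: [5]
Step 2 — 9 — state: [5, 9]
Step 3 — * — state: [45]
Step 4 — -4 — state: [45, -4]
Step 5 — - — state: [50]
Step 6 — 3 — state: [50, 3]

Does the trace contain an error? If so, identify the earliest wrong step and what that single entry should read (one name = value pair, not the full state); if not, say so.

Recomputing the run from the initial state:
step 1: [5]
step 2: [5, 9]
step 3: [45]
step 4: [45, -4]
step 5: [49]
step 6: [49, 3]
The first disagreement with the trace is at step 5, where the value should be top = 49.

step 5, top = 49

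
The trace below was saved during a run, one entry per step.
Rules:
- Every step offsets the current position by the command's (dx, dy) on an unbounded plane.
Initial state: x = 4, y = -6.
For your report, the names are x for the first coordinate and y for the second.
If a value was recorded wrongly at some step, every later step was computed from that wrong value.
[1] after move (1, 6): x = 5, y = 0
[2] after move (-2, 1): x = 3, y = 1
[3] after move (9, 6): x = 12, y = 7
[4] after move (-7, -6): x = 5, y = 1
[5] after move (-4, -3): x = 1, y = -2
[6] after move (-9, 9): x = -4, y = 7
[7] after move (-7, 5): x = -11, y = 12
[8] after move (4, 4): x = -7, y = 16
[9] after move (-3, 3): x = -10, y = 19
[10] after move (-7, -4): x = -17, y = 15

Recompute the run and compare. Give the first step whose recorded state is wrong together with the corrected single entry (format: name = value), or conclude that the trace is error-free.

step 1: x = 4 + (1) = 5, y = -6 + (6) = 0 -> same as recorded
step 2: x = 5 + (-2) = 3, y = 0 + (1) = 1 -> exactly as logged
step 3: x = 3 + (9) = 12, y = 1 + (6) = 7 -> consistent with the trace
step 4: x = 12 + (-7) = 5, y = 7 + (-6) = 1 -> verified
step 5: x = 5 + (-4) = 1, y = 1 + (-3) = -2 -> verified
step 6: x = 1 + (-9) = -8, y = -2 + (9) = 7 -> first mismatch against the trace
First incorrect step: 6; the correct value is x = -8.

step 6, x = -8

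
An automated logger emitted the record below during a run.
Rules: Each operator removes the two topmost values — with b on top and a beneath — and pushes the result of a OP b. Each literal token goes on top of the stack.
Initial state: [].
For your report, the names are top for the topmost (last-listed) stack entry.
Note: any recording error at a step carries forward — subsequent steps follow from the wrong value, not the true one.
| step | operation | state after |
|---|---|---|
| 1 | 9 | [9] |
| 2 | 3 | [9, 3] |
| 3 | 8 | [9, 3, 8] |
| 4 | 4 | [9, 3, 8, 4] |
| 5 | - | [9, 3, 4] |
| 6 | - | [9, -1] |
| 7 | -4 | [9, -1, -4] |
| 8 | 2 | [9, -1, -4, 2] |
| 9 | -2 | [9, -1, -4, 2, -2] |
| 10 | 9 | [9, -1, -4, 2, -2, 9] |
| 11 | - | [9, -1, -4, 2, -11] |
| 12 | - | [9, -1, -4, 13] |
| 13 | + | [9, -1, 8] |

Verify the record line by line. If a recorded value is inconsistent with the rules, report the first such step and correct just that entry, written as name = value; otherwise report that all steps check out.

Step 1: push 9: top = 9 — exactly as logged.
Step 2: push 3: top = 3 — same as recorded.
Step 3: push 8: top = 8 — verified.
Step 4: push 4: top = 4 — consistent with the record.
Step 5: 8 - 4 = 4 — confirmed correct.
Step 6: 3 - 4 = -1 — in agreement.
Step 7: push -4: top = -4 — matches.
Step 8: push 2: top = 2 — agrees with the record.
Step 9: push -2: top = -2 — consistent with the record.
Step 10: push 9: top = 9 — consistent with the record.
Step 11: -2 - 9 = -11 — consistent with the record.
Step 12: 2 - -11 = 13 — exactly as logged.
Step 13: -4 + 13 = 9 — the entry is off here.
First incorrect step: 13; the correct value is top = 9.

step 13, top = 9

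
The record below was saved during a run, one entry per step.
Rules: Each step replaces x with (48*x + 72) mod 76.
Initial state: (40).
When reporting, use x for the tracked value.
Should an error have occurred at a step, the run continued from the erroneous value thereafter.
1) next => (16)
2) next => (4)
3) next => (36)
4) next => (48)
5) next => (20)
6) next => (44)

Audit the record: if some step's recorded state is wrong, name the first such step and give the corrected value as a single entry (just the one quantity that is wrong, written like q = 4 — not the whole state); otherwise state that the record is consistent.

Step 1: x = (48*40 + 72) mod 76 = 16 — agrees with the record.
Step 2: x = (48*16 + 72) mod 76 = 4 — agrees with the record.
Step 3: x = (48*4 + 72) mod 76 = 36 — confirmed correct.
Step 4: x = (48*36 + 72) mod 76 = 52 — the record has a different value.
Conclusion: step 4 carries the first error; the entry should be x = 52.

step 4, x = 52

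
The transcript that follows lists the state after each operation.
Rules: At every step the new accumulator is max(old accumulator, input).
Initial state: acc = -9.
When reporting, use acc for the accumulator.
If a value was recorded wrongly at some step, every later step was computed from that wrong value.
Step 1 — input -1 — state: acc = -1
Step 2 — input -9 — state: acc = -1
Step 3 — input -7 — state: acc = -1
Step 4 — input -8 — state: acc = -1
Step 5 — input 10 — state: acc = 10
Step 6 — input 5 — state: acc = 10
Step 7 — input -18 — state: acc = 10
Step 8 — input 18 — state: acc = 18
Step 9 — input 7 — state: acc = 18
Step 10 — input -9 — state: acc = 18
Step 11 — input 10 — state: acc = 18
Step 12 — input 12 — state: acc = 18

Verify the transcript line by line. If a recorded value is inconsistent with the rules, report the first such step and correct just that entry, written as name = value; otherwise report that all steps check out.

no error

1. acc = max(-9, -1) = -1 (same as recorded)
2. acc = max(-1, -9) = -1 (verified)
3. acc = max(-1, -7) = -1 (exactly as logged)
4. acc = max(-1, -8) = -1 (no discrepancy)
5. acc = max(-1, 10) = 10 (matches)
6. acc = max(10, 5) = 10 (same as recorded)
7. acc = max(10, -18) = 10 (verified)
8. acc = max(10, 18) = 18 (matches)
9. acc = max(18, 7) = 18 (verified)
10. acc = max(18, -9) = 18 (checks out)
11. acc = max(18, 10) = 18 (matches)
12. acc = max(18, 12) = 18 (confirmed correct)
The whole run recomputes cleanly — no discrepancies.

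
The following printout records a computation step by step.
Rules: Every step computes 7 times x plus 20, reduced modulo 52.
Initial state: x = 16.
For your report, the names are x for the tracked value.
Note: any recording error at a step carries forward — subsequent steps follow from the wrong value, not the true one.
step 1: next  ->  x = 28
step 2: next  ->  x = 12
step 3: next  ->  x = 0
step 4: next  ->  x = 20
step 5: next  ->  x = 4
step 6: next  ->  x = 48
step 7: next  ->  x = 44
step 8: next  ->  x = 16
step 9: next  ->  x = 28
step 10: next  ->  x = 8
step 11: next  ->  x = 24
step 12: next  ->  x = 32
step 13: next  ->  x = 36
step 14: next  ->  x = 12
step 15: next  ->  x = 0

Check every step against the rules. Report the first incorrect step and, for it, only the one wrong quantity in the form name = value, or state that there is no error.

1. x = (7*16 + 20) mod 52 = 28 (checks out)
2. x = (7*28 + 20) mod 52 = 8 (the entry is off here)
The audit stops at step 2: the recorded entry is wrong and should be x = 8.

step 2, x = 8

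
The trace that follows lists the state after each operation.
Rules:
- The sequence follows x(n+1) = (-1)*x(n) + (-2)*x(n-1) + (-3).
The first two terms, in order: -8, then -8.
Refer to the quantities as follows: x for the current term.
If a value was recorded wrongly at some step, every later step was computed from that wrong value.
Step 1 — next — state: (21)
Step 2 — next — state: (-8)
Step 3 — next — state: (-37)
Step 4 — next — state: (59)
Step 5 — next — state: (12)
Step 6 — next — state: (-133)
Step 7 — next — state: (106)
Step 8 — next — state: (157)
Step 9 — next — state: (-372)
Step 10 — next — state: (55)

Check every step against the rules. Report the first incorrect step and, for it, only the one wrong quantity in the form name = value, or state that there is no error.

step 4, x = 50

Recomputing the run from the initial state:
step 1: x = 21
step 2: x = -8
step 3: x = -37
step 4: x = 50
step 5: x = 21
step 6: x = -124
step 7: x = 79
step 8: x = 166
step 9: x = -327
step 10: x = -8
The first disagreement with the trace is at step 4, where the value should be x = 50.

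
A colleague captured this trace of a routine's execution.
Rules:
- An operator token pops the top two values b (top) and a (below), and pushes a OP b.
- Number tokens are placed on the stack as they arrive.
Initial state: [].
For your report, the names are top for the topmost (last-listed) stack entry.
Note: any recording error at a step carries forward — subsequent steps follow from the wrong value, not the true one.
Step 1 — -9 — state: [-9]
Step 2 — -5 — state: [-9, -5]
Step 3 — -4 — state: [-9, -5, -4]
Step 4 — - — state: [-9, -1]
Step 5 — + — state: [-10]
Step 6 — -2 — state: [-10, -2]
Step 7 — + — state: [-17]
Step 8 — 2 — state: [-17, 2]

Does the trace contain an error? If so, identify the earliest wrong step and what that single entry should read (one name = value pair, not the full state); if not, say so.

Step 1: push -9: top = -9 — in agreement.
Step 2: push -5: top = -5 — exactly as logged.
Step 3: push -4: top = -4 — verified.
Step 4: -5 - -4 = -1 — confirmed correct.
Step 5: -9 + -1 = -10 — matches.
Step 6: push -2: top = -2 — in agreement.
Step 7: -10 + -2 = -12 — a discrepancy with the trace.
Conclusion: step 7 carries the first error; the entry should be top = -12.

step 7, top = -12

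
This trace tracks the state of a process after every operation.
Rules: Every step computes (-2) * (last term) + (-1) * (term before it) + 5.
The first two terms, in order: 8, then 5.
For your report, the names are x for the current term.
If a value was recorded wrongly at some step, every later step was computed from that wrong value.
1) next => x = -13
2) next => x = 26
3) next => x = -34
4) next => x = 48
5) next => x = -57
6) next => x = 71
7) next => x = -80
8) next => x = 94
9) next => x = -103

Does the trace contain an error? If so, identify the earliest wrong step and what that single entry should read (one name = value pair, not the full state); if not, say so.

step 4, x = 47

Step 1: x = -2*(5) + (-1)*(8) + (5) = -13 — confirmed correct.
Step 2: x = -2*(-13) + (-1)*(5) + (5) = 26 — agrees with the trace.
Step 3: x = -2*(26) + (-1)*(-13) + (5) = -34 — verified.
Step 4: x = -2*(-34) + (-1)*(26) + (5) = 47 — first mismatch against the trace.
So the first discrepancy is step 4, where the right value is x = 47.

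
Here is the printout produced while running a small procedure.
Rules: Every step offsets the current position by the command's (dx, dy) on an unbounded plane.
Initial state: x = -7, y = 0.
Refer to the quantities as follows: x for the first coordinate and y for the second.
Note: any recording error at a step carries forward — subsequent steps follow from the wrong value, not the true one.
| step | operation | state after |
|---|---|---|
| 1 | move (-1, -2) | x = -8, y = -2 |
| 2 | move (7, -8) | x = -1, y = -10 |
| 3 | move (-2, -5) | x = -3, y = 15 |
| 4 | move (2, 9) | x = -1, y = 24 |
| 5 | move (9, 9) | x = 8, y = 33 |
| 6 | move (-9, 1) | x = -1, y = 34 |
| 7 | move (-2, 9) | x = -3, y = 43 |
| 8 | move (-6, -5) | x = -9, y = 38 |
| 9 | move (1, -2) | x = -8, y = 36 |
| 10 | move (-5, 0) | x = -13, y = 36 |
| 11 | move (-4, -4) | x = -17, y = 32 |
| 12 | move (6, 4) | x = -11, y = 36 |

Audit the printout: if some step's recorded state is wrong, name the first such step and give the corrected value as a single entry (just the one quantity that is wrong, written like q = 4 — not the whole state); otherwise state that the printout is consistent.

step 1: x = -7 + (-1) = -8, y = 0 + (-2) = -2 -> agrees with the printout
step 2: x = -8 + (7) = -1, y = -2 + (-8) = -10 -> consistent with the printout
step 3: x = -1 + (-2) = -3, y = -10 + (-5) = -15 -> first mismatch against the printout
First deviation found at step 3; the corrected entry is y = -15.

step 3, y = -15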